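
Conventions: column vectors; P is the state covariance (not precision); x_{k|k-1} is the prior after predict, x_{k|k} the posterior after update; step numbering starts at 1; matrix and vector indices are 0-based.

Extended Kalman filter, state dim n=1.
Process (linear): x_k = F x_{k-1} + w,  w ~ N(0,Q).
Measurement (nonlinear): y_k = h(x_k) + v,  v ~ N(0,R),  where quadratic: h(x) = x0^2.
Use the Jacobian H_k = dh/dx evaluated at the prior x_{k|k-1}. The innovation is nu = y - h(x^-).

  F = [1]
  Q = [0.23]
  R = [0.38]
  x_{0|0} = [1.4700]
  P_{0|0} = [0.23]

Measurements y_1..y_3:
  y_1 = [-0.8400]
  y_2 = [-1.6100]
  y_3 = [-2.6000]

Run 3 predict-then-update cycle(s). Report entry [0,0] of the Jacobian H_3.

H_jac[0,0] = -0.5176

step 1: x^-=[1.4700]  P^-=[0.4600]  H_jac=[2.9400]  S=[4.3561]  K=[0.3105]  nu=[-3.0009]  x^+=[0.5383]  P^+=[0.0401]
step 2: x^-=[0.5383]  P^-=[0.2701]  H_jac=[1.0767]  S=[0.6931]  K=[0.4196]  nu=[-1.8998]  x^+=[-0.2588]  P^+=[0.1481]
step 3: x^-=[-0.2588]  P^-=[0.3781]  H_jac=[-0.5176]  S=[0.4813]  K=[-0.4066]  nu=[-2.6670]  x^+=[0.8257]  P^+=[0.2985]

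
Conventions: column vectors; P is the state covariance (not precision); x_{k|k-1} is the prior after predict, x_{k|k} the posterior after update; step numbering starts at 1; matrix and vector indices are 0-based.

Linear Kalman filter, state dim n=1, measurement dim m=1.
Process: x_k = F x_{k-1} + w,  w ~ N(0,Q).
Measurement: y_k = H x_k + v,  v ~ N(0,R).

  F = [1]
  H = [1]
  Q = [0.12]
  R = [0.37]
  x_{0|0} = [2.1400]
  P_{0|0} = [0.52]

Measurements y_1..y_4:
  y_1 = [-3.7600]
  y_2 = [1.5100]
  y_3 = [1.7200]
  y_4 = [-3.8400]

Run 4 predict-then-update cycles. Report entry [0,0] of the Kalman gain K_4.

step 1: x^-=[2.1400]  P^-=[0.6400]  S=[1.0100]  K=[0.6337]  nu=[-5.9000]  x^+=[-1.5986]  P^+=[0.2345]
step 2: x^-=[-1.5986]  P^-=[0.3545]  S=[0.7245]  K=[0.4893]  nu=[3.1086]  x^+=[-0.0777]  P^+=[0.1810]
step 3: x^-=[-0.0777]  P^-=[0.3010]  S=[0.6710]  K=[0.4486]  nu=[1.7977]  x^+=[0.7288]  P^+=[0.1660]
step 4: x^-=[0.7288]  P^-=[0.2860]  S=[0.6560]  K=[0.4360]  nu=[-4.5688]  x^+=[-1.2630]  P^+=[0.1613]

K[0,0] = 0.4360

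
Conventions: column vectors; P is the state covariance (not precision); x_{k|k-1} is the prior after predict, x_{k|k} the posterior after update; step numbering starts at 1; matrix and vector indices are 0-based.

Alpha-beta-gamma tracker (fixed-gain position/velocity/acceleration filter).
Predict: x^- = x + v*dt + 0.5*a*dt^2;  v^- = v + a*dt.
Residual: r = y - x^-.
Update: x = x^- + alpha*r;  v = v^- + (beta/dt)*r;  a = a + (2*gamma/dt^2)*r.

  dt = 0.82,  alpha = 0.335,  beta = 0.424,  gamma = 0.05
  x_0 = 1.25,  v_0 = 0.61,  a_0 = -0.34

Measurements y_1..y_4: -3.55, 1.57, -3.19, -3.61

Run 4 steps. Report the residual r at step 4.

step 1: x_pred=1.6359  r=-5.1859  x^+=-0.1014  v^+=-2.3503  a^+=-1.1113
step 2: x_pred=-2.4022  r=3.9722  x^+=-1.0715  v^+=-1.2076  a^+=-0.5205
step 3: x_pred=-2.2367  r=-0.9533  x^+=-2.5561  v^+=-2.1273  a^+=-0.6623
step 4: x_pred=-4.5231  r=0.9131  x^+=-4.2172  v^+=-2.1982  a^+=-0.5265

resid = 0.9131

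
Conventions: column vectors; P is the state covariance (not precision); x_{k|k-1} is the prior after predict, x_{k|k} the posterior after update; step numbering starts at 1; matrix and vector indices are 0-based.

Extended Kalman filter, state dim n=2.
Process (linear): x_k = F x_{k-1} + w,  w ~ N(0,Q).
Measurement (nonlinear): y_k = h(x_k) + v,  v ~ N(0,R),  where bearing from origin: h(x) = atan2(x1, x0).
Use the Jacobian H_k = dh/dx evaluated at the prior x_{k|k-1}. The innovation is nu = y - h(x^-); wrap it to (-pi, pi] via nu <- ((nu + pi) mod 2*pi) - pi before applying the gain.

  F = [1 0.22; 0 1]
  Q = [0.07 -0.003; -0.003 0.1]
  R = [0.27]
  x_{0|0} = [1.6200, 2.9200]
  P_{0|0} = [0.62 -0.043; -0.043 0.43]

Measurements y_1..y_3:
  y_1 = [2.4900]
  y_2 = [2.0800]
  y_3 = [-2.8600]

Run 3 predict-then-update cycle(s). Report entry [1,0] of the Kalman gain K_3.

step 1: x^-=[2.2624, 2.9200]  P^-=[0.6919 0.0486; 0.0486 0.5300]  H_jac=[-0.2140 0.1658]  S=[0.3128]  K=[-0.4476; 0.2477]  nu=[1.5784]  x^+=[1.5559, 3.3109]  P^+=[0.6292 0.0833; 0.0833 0.5108]
step 2: x^-=[2.2844, 3.3109]  P^-=[0.7606 0.1927; 0.1927 0.6108]  H_jac=[-0.2046 0.1412]  S=[0.3029]  K=[-0.4240; 0.1545]  nu=[1.1131]  x^+=[1.8123, 3.4830]  P^+=[0.7061 0.2125; 0.2125 0.6036]
step 3: x^-=[2.5786, 3.4830]  P^-=[0.8988 0.3423; 0.3423 0.7036]  H_jac=[-0.1855 0.1373]  S=[0.2967]  K=[-0.4034; 0.1116]  nu=[2.4897]  x^+=[1.5743, 3.7609]  P^+=[0.8506 0.3557; 0.3557 0.6999]

K[1,0] = 0.1116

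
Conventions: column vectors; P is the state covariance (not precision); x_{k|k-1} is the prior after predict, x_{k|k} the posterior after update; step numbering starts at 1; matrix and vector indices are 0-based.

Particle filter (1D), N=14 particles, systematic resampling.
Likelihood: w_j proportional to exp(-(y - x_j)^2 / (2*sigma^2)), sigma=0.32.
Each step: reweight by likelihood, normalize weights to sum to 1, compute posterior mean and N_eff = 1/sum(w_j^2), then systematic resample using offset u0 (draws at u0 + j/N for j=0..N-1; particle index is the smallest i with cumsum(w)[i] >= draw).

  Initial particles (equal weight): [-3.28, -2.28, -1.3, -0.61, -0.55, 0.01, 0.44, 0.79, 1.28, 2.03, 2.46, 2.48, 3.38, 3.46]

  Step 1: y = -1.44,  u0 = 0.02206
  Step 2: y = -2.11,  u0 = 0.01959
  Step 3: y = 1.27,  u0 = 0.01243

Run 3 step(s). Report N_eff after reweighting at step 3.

N_eff = 5.0000

step 1: w=[0.0000, 0.0320, 0.9122, 0.0347, 0.0210, 0.0000, 0.0000, 0.0000, 0.0000, 0.0000, 0.0000, 0.0000, 0.0000, 0.0000]  mean=-1.2916  Neff=1.1979  idx=[1, 2, 2, 2, 2, 2, 2, 2, 2, 2, 2, 2, 2, 3]
step 2: w=[0.6405, 0.0300, 0.0300, 0.0300, 0.0300, 0.0300, 0.0300, 0.0300, 0.0300, 0.0300, 0.0300, 0.0300, 0.0300, 0.0000]  mean=-1.9277  Neff=2.3752  idx=[0, 0, 0, 0, 0, 0, 0, 0, 0, 1, 4, 6, 8, 11]
step 3: w=[0.0000, 0.0000, 0.0000, 0.0000, 0.0000, 0.0000, 0.0000, 0.0000, 0.0000, 0.2000, 0.2000, 0.2000, 0.2000, 0.2000]  mean=-1.3000  Neff=5.0000  idx=[9, 9, 9, 10, 10, 10, 11, 11, 11, 12, 12, 12, 13, 13]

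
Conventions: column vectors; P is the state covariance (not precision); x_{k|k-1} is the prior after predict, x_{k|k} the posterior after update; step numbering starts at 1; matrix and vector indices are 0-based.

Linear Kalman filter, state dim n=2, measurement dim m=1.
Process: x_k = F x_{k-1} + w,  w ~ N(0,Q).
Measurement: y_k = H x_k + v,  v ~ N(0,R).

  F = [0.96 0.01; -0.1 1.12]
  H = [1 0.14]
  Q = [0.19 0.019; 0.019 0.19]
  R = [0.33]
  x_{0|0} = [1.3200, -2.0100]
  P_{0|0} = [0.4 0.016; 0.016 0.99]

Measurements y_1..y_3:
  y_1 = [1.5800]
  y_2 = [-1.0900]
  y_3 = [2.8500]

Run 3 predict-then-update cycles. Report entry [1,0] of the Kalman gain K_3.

step 1: x^-=[1.2471, -2.3832]  P^-=[0.5590 0.0089; 0.0089 1.4323]  S=[0.9196]  K=[0.6093; 0.2277]  nu=[0.6665]  x^+=[1.6532, -2.2314]  P^+=[0.2177 -0.1187; -0.1187 1.3846]
step 2: x^-=[1.5648, -2.6645]  P^-=[0.3885 -0.1139; -0.1139 1.9556]  S=[0.7249]  K=[0.5139; 0.2206]  nu=[-2.2817]  x^+=[0.3922, -3.1678]  P^+=[0.1970 -0.1961; -0.1961 1.9203]
step 3: x^-=[0.3448, -3.5871]  P^-=[0.3680 -0.1890; -0.1890 2.6448]  S=[0.6969]  K=[0.4901; 0.2601]  nu=[3.0074]  x^+=[1.8187, -2.8050]  P^+=[0.2006 -0.2778; -0.2778 2.5976]

K[1,0] = 0.2601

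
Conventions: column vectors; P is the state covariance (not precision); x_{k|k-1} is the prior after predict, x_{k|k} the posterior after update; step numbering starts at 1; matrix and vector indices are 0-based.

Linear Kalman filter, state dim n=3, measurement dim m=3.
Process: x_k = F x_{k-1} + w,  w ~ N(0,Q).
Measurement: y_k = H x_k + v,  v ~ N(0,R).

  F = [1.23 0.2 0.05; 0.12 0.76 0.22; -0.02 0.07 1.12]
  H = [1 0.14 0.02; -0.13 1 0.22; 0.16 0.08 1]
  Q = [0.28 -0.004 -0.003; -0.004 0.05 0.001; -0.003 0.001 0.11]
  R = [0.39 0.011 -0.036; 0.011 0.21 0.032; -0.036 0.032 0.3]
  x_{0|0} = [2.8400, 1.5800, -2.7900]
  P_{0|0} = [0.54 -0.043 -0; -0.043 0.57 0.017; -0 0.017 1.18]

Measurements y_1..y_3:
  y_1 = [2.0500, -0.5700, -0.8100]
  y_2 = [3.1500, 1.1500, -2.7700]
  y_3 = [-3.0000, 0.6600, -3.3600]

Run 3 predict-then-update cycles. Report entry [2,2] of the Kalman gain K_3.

step 1: x^-=[3.6697, 0.9278, -3.0710]  P^-=[1.1019 0.1355 0.0581; 0.1355 0.4420 0.3358; 0.0581 0.3358 1.5960]  S=[1.5433 0.0994 0.2969; 0.0994 0.8570 0.7520; 0.2969 0.7520 2.0028]  K=[0.7230 -0.1363 0.0664; 0.1022 0.6125 -0.0490; -0.0690 0.1143 0.7822]  nu=[-1.6882, -0.3451, 1.5996]  x^+=[2.6025, 0.4655, -1.7426]  P^+=[0.2751 0.0297 -0.0568; 0.0297 0.1352 -0.0143; -0.0568 -0.0143 0.2511]
step 2: x^-=[3.2070, 0.2827, -1.9712]  P^-=[0.7095 0.0715 -0.0729; 0.0715 0.1418 0.0494; -0.0729 0.0494 0.4259]  S=[1.1198 -0.0026 0.0288; -0.0026 0.3917 0.1901; 0.0288 0.1901 0.7314]  K=[0.6391 -0.1237 0.0703; 0.0833 0.3666 0.0001; -0.0650 0.1261 0.5416]  nu=[-0.0571, 1.7179, -1.3346]  x^+=[2.8641, 0.9075, -2.4736]  P^+=[0.2428 0.0251 -0.0467; 0.0251 0.0816 -0.0018; -0.0467 -0.0018 0.1765]
step 3: x^-=[3.5807, 0.4892, -2.7641]  P^-=[0.6576 0.0572 -0.0606; 0.0572 0.1107 0.0404; -0.0606 0.0404 0.3336]  S=[1.0637 -0.0125 0.0279; -0.0125 0.3543 0.1560; 0.0279 0.1560 0.6397]  K=[0.6209 -0.1316 0.0819; 0.0725 0.3139 0.0116; -0.0565 0.1291 0.4824]  nu=[-6.5939, 1.2444, -1.2079]  x^+=[-0.7762, 0.3878, -2.8135]  P^+=[0.2356 0.0215 -0.0414; 0.0215 0.0695 0.0019; -0.0414 0.0019 0.1574]

K[2,2] = 0.4824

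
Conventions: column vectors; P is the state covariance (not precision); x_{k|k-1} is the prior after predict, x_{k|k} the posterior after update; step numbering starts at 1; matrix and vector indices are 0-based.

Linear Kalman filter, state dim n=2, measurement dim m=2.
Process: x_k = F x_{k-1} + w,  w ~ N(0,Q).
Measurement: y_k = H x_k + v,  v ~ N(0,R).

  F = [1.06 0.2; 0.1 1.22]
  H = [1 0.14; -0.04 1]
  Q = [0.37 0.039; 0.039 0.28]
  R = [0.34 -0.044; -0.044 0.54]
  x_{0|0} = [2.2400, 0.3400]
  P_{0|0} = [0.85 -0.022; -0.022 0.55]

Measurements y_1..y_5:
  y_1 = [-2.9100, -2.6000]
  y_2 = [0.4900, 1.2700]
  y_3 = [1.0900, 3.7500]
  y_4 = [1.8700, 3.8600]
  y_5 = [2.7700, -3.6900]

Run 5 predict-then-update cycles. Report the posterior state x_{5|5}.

step 1: x^-=[2.4424, 0.6388]  P^-=[1.3377 0.2344; 0.2344 1.1018]  S=[1.7650 0.2898; 0.2898 1.6251]  K=[0.7811 -0.0280; 0.1131 0.6520]  nu=[-5.4418, -3.1411]  x^+=[-1.7204, -2.0249]  P^+=[0.2722 -0.0386; -0.0386 0.3456]
step 2: x^-=[-2.2286, -2.6424]  P^-=[0.6733 0.1015; 0.1015 0.7876]  S=[1.0572 0.1403; 0.1403 1.3206]  K=[0.6520 -0.0128; 0.1233 0.5803]  nu=[3.0886, 3.8232]  x^+=[-0.2637, -0.0431]  P^+=[0.2260 -0.0266; -0.0266 0.3068]
step 3: x^-=[-0.2881, -0.0789]  P^-=[0.6249 0.1029; 0.1029 0.7325]  S=[1.0081 0.1359; 0.1359 1.2653]  K=[0.6351 -0.0066; 0.1281 0.5619]  nu=[1.3892, 3.8174]  x^+=[0.5689, 2.2441]  P^+=[0.2194 -0.0227; -0.0227 0.2969]
step 4: x^-=[1.0518, 2.7946]  P^-=[0.6188 0.1048; 0.1048 0.7185]  S=[1.0022 0.1361; 0.1361 1.2511]  K=[0.6327 -0.0048; 0.1294 0.5569]  nu=[0.4269, 1.1074]  x^+=[1.3166, 3.4666]  P^+=[0.2184 -0.0217; -0.0217 0.2942]
step 5: x^-=[2.0889, 4.3609]  P^-=[0.6179 0.1054; 0.1054 0.7147]  S=[1.0014 0.1362; 0.1362 1.2473]  K=[0.6324 -0.0043; 0.1297 0.5555]  nu=[0.0706, -7.9673]  x^+=[2.1681, -0.0557]  P^+=[0.2182 -0.0214; -0.0214 0.2934]

x_post = [2.1681, -0.0557]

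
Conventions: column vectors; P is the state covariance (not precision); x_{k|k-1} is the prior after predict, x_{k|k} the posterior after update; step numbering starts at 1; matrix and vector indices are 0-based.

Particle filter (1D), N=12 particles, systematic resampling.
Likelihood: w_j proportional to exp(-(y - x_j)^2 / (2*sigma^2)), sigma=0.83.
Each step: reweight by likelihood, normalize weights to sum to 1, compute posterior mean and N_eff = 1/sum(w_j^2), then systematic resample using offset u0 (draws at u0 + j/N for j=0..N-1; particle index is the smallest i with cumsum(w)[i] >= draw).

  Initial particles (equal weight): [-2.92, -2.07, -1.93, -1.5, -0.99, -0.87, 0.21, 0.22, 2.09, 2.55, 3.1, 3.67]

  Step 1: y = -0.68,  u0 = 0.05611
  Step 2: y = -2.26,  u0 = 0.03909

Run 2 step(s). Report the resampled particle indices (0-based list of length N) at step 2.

resampled_idx = [0, 0, 0, 1, 1, 2, 2, 3, 4, 5, 6, 8]

step 1: w=[0.0062, 0.0581, 0.0759, 0.1449, 0.2201, 0.2299, 0.1328, 0.1311, 0.0009, 0.0001, 0.0000, 0.0000]  mean=-0.8611  Neff=6.0135  idx=[1, 2, 3, 4, 4, 4, 5, 5, 5, 6, 7, 7]
step 2: w=[0.2287, 0.2169, 0.1544, 0.0728, 0.0728, 0.0728, 0.0578, 0.0578, 0.0578, 0.0028, 0.0027, 0.0027]  mean=-1.4890  Neff=6.7048  idx=[0, 0, 0, 1, 1, 2, 2, 3, 4, 5, 6, 8]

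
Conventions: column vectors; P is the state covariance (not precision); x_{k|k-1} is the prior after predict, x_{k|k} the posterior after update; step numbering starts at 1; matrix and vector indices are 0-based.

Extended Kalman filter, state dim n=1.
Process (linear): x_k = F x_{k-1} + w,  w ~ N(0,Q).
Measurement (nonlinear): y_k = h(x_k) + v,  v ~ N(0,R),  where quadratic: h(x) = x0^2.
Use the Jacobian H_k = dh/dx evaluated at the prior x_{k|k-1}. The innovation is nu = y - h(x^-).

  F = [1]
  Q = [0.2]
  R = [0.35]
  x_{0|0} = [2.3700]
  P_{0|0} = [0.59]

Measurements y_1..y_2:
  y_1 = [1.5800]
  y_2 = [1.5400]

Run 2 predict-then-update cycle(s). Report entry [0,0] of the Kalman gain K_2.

K[0,0] = 0.2778

step 1: x^-=[2.3700]  P^-=[0.7900]  H_jac=[4.7400]  S=[18.0994]  K=[0.2069]  nu=[-4.0369]  x^+=[1.5348]  P^+=[0.0153]
step 2: x^-=[1.5348]  P^-=[0.2153]  H_jac=[3.0696]  S=[2.3784]  K=[0.2778]  nu=[-0.8156]  x^+=[1.3082]  P^+=[0.0317]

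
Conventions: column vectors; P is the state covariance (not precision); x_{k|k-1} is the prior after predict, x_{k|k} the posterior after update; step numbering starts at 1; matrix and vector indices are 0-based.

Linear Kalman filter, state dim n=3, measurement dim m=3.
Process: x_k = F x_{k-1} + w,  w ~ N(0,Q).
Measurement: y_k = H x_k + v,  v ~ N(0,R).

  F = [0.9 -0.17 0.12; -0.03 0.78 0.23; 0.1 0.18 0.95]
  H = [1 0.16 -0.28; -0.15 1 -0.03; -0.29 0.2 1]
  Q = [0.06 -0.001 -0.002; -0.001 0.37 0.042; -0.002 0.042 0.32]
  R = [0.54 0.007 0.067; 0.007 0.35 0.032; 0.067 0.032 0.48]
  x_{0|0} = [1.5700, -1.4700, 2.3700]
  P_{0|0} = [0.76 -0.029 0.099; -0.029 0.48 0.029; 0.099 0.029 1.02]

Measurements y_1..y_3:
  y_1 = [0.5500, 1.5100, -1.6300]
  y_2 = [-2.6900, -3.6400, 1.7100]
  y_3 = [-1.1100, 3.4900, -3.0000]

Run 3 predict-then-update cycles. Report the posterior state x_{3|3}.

x_post = [-0.6219, 1.0906, -1.3591]

step 1: x^-=[1.9473, -0.6486, 2.1439]  P^-=[0.7332 -0.0558 0.2456; -0.0558 0.7271 0.3500; 0.2456 0.3500 1.2914]  S=[1.2064 -0.1270 -0.1906; -0.1270 1.0927 0.5016; -0.1906 0.5016 1.8662]  K=[0.5450 -0.1438 0.1060; 0.0519 0.6174 0.1135; 0.0559 -0.0711 0.7162]  nu=[-0.6932, 2.5150, -3.0795]  x^+=[0.8815, 0.5187, -0.2792]  P^+=[0.3487 0.0146 0.1810; 0.0146 0.2234 0.0373; 0.1810 0.0373 0.3903]
step 2: x^-=[0.6717, 0.3139, -0.0837]  P^-=[0.3877 0.0199 0.2209; 0.0199 0.5371 0.1868; 0.2209 0.1868 0.7306]  S=[0.8646 0.0098 0.0285; 0.0098 0.8812 0.2825; 0.0285 0.2825 1.2090]  K=[0.3781 -0.0887 0.1048; 0.0520 0.5654 0.1053; 0.0344 -0.0402 0.5908]  nu=[-3.4354, -3.8556, 1.9257]  x^+=[-0.0832, -1.8420, 1.0909]  P^+=[0.2475 0.0163 0.1413; 0.0163 0.2051 0.0358; 0.1413 0.0358 0.3184]
step 3: x^-=[0.3691, -1.1834, 0.6965]  P^-=[0.2951 0.0161 0.1702; 0.0161 0.5220 0.1681; 0.1702 0.1681 0.6562]  S=[0.7947 0.0217 0.0184; 0.0217 0.8658 0.2674; 0.0184 0.2674 1.1485]  K=[0.3146 -0.0736 0.0886; 0.0485 0.5617 0.1016; 0.0046 -0.0328 0.5652]  nu=[-1.0948, 4.7496, -3.3528]  x^+=[-0.6219, 1.0906, -1.3591]  P^+=[0.2062 0.0138 0.1183; 0.0138 0.2032 0.0333; 0.1183 0.0333 0.2982]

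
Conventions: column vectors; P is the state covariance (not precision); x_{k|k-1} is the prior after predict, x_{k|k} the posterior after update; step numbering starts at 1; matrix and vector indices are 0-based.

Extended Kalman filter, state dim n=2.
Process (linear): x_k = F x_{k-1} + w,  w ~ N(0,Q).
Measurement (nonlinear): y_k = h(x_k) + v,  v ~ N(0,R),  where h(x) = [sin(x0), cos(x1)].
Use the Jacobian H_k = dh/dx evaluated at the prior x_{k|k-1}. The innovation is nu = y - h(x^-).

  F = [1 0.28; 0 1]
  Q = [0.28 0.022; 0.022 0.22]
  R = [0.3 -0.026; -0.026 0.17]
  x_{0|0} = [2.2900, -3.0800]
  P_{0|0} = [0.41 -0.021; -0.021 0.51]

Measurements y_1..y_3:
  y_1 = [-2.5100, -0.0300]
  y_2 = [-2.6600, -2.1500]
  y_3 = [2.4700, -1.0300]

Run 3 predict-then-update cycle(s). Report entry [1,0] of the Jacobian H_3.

H_jac[1,0] = 0.0000

step 1: x^-=[1.4276, -3.0800]  P^-=[0.7182 0.1438; 0.1438 0.7300]  H_jac=[0.1427 0.0000; 0.0000 0.0616]  S=[0.3146 -0.0247; -0.0247 0.1728]  K=[0.3336 0.0990; 0.0866 0.2725]  nu=[-3.4998, 0.9681]  x^+=[0.3561, -3.1194]  P^+=[0.6832 0.1325; 0.1325 0.7160]
step 2: x^-=[-0.5174, -3.1194]  P^-=[1.0935 0.3550; 0.3550 0.9360]  H_jac=[0.8691 0.0000; 0.0000 0.0221]  S=[1.1260 -0.0192; -0.0192 0.1705]  K=[0.8464 0.1413; 0.2766 0.1527]  nu=[-2.1654, -1.1502]  x^+=[-2.5128, -3.8940]  P^+=[0.2879 0.0909; 0.0909 0.8475]
step 3: x^-=[-3.6031, -3.8940]  P^-=[0.6853 0.3502; 0.3502 1.0675]  H_jac=[-0.8954 0.0000; 0.0000 -0.6834]  S=[0.8494 0.1883; 0.1883 0.6686]  K=[-0.6859 -0.1648; -0.1357 -1.0529]  nu=[2.0247, -0.3000]  x^+=[-4.9423, -3.8530]  P^+=[0.2250 0.0149; 0.0149 0.2568]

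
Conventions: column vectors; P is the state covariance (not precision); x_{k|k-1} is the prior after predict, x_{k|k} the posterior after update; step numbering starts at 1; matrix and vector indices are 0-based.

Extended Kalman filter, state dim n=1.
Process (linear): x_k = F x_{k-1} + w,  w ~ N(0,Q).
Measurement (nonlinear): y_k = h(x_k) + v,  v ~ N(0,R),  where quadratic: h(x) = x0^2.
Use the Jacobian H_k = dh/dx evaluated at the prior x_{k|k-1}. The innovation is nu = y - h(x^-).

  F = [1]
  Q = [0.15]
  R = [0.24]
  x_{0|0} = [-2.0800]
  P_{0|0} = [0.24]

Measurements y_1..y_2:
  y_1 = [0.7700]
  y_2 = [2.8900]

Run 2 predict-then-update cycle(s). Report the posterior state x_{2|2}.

x_post = [-1.6799]

step 1: x^-=[-2.0800]  P^-=[0.3900]  H_jac=[-4.1600]  S=[6.9892]  K=[-0.2321]  nu=[-3.5564]  x^+=[-1.2545]  P^+=[0.0134]
step 2: x^-=[-1.2545]  P^-=[0.1634]  H_jac=[-2.5089]  S=[1.2685]  K=[-0.3232]  nu=[1.3163]  x^+=[-1.6799]  P^+=[0.0309]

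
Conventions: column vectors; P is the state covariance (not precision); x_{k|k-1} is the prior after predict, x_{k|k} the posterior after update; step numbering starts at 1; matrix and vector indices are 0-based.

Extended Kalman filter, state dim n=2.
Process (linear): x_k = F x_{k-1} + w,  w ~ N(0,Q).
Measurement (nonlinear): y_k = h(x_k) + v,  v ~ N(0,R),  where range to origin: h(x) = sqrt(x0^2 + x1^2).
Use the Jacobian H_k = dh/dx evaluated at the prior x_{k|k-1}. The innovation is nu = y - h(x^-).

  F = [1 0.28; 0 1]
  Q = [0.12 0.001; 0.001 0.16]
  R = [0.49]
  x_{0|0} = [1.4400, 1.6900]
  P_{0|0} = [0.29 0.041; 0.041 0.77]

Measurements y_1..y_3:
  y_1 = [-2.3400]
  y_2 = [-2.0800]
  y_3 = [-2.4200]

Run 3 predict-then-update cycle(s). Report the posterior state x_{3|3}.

step 1: x^-=[1.9132, 1.6900]  P^-=[0.4933 0.2576; 0.2576 0.9300]  H_jac=[0.7495 0.6620]  S=[1.4303]  K=[0.3777; 0.5654]  nu=[-4.8927]  x^+=[0.0651, -1.0765]  P^+=[0.2893 -0.0479; -0.0479 0.4727]
step 2: x^-=[-0.2363, -1.0765]  P^-=[0.4195 0.0855; 0.0855 0.6327]  H_jac=[-0.2144 -0.9767]  S=[1.1487]  K=[-0.1510; -0.5539]  nu=[-3.1821]  x^+=[0.2441, 0.6862]  P^+=[0.3933 -0.0106; -0.0106 0.2802]
step 3: x^-=[0.4363, 0.6862]  P^-=[0.5293 0.0689; 0.0689 0.4402]  H_jac=[0.5365 0.8439]  S=[1.0182]  K=[0.3360; 0.4011]  nu=[-3.2332]  x^+=[-0.6500, -0.6107]  P^+=[0.4144 -0.0684; -0.0684 0.2764]

x_post = [-0.6500, -0.6107]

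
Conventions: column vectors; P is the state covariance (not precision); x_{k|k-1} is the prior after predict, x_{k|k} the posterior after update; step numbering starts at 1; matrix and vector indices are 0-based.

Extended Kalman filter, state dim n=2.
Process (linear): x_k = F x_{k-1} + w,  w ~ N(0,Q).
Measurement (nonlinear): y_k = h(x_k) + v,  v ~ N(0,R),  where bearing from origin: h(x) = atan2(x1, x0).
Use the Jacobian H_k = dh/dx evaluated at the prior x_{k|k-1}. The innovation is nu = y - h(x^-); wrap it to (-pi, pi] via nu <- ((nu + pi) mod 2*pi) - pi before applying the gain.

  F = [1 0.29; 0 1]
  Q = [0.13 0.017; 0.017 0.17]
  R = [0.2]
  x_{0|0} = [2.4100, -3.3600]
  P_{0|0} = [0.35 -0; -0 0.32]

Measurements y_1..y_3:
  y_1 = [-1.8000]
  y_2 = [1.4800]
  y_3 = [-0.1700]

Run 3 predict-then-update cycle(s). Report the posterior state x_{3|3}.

step 1: x^-=[1.4356, -3.3600]  P^-=[0.5069 0.1098; 0.1098 0.4900]  H_jac=[0.2517 0.1075]  S=[0.2437]  K=[0.5719; 0.3296]  nu=[-0.6330]  x^+=[1.0736, -3.5686]  P^+=[0.4272 0.0639; 0.0639 0.4635]
step 2: x^-=[0.0387, -3.5686]  P^-=[0.6332 0.2153; 0.2153 0.6335]  H_jac=[0.2802 0.0030]  S=[0.2501]  K=[0.7121; 0.2489]  nu=[3.0400]  x^+=[2.2033, -2.8120]  P^+=[0.5064 0.1710; 0.1710 0.6180]
step 3: x^-=[1.3878, -2.8120]  P^-=[0.7876 0.3672; 0.3672 0.7880]  H_jac=[0.2860 0.1411]  S=[0.3097]  K=[0.8944; 0.6981]  nu=[0.9423]  x^+=[2.2307, -2.1542]  P^+=[0.5398 0.1738; 0.1738 0.6371]

x_post = [2.2307, -2.1542]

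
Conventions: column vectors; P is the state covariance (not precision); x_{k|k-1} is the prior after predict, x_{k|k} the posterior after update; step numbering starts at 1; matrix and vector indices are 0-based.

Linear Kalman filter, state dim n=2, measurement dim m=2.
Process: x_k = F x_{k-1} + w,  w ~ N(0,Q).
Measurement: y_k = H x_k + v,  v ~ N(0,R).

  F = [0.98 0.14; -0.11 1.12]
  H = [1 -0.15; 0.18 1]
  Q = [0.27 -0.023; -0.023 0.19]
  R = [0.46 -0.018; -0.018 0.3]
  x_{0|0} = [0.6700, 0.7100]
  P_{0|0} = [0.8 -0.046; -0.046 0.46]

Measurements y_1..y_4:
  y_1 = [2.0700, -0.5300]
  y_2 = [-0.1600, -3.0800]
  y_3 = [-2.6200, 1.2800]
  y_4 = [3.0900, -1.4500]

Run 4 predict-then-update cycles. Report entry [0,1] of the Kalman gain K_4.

K[0,1] = 0.0840

step 1: x^-=[0.7560, 0.7215]  P^-=[1.0347 -0.0869; -0.0869 0.7880]  S=[1.5385 -0.0345; -0.0345 1.0903]  K=[0.6835 0.1128; -0.1175 0.7047]  nu=[1.4222, -1.3876]  x^+=[1.5717, -0.4235]  P^+=[0.3073 -0.0338; -0.0338 0.2196]
step 2: x^-=[1.4810, -0.6472]  P^-=[0.5602 -0.0583; -0.0583 0.4775]  S=[1.0484 -0.0455; -0.0455 0.7747]  K=[0.5464 0.0870; -0.0980 0.5971]  nu=[-1.7380, -2.6994]  x^+=[0.2963, -2.0887]  P^+=[0.2456 -0.0279; -0.0279 0.1859]
step 3: x^-=[-0.0020, -2.3719]  P^-=[0.5019 -0.0506; -0.0506 0.4331]  S=[0.9868 -0.0418; -0.0418 0.7311]  K=[0.5198 0.0841; -0.0927 0.5746]  nu=[-2.9738, 3.6523]  x^+=[-1.2406, 0.0023]  P^+=[0.2337 -0.0262; -0.0262 0.1788]
step 4: x^-=[-1.2155, 0.1391]  P^-=[0.4908 -0.0485; -0.0485 0.4235]  S=[0.9748 -0.0404; -0.0404 0.7220]  K=[0.5144 0.0840; -0.0913 0.5694]  nu=[4.3263, -1.3703]  x^+=[0.8948, -1.0363]  P^+=[0.2312 -0.0257; -0.0257 0.1771]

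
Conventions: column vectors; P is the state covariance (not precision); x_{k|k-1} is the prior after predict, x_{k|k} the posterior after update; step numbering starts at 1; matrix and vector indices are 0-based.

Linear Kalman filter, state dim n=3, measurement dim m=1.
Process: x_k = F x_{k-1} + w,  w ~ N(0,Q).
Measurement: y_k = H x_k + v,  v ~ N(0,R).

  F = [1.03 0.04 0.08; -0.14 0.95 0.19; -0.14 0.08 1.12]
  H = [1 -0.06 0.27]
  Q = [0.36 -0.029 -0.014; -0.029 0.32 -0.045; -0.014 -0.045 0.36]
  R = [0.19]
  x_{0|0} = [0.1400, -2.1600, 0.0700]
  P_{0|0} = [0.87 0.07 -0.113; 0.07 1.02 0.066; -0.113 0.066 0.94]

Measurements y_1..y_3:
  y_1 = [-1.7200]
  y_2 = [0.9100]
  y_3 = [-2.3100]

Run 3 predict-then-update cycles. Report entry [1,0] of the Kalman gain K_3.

step 1: x^-=[0.0634, -2.0583, -0.1140]  P^-=[1.2782 -0.0486 -0.1723; -0.0486 1.3028 0.3315; -0.1723 0.3315 1.6084]  S=[1.4922]  K=[0.8274; -0.0250; 0.1622]  nu=[-1.8761]  x^+=[-1.4888, -2.0114, -0.4184]  P^+=[0.2567 -0.0178 -0.3726; -0.0178 1.3018 0.3375; -0.3726 0.3375 1.5691]
step 2: x^-=[-1.6474, -1.7819, -0.4210]  P^-=[0.5838 -0.0505 -0.3160; -0.0505 1.7030 0.8280; -0.3160 0.8280 2.5194]  S=[0.7722]  K=[0.6495; 0.0918; 0.4074]  nu=[2.5642]  x^+=[0.0179, -1.5465, 0.6235]  P^+=[0.2581 -0.0965 -0.5203; -0.0965 1.6965 0.7992; -0.5203 0.7992 2.3913]
step 3: x^-=[0.0065, -1.3532, 0.5721]  P^-=[0.5632 -0.0885 -0.3924; -0.0885 2.2843 1.5696; -0.3924 1.5696 3.6841]  S=[0.7779]  K=[0.5947; 0.2548; 0.6532]  nu=[-2.5521]  x^+=[-1.5112, -2.0036, -1.0949]  P^+=[0.2881 -0.2064 -0.6946; -0.2064 2.2338 1.4402; -0.6946 1.4402 3.3522]

K[1,0] = 0.2548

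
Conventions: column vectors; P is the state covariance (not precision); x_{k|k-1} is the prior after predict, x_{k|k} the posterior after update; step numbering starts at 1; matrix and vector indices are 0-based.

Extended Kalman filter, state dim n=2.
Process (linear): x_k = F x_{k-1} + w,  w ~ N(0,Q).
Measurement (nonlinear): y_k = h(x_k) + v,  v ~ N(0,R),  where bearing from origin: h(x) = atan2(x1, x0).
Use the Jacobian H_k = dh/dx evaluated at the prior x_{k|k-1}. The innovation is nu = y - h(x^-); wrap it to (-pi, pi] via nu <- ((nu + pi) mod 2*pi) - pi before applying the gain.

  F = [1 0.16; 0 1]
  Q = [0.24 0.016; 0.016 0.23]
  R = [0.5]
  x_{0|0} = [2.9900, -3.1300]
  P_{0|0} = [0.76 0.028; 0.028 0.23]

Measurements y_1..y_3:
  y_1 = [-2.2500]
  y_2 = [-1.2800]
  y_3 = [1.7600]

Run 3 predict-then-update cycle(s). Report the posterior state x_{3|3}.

x_post = [2.7522, -2.7745]

step 1: x^-=[2.4892, -3.1300]  P^-=[1.0148 0.0808; 0.0808 0.4600]  H_jac=[0.1957 0.1556]  S=[0.5549]  K=[0.3806; 0.1575]  nu=[-1.3511]  x^+=[1.9750, -3.3428]  P^+=[0.9345 0.0475; 0.0475 0.4462]
step 2: x^-=[1.4402, -3.3428]  P^-=[1.2011 0.1349; 0.1349 0.6762]  H_jac=[0.2523 0.1087]  S=[0.5919]  K=[0.5368; 0.1817]  nu=[-0.1160]  x^+=[1.3779, -3.3639]  P^+=[1.0305 0.0772; 0.0772 0.6567]
step 3: x^-=[0.8397, -3.3639]  P^-=[1.3121 0.1983; 0.1983 0.8867]  H_jac=[0.2798 0.0699]  S=[0.6148]  K=[0.6197; 0.1910]  nu=[3.0862]  x^+=[2.7522, -2.7745]  P^+=[1.0759 0.1255; 0.1255 0.8643]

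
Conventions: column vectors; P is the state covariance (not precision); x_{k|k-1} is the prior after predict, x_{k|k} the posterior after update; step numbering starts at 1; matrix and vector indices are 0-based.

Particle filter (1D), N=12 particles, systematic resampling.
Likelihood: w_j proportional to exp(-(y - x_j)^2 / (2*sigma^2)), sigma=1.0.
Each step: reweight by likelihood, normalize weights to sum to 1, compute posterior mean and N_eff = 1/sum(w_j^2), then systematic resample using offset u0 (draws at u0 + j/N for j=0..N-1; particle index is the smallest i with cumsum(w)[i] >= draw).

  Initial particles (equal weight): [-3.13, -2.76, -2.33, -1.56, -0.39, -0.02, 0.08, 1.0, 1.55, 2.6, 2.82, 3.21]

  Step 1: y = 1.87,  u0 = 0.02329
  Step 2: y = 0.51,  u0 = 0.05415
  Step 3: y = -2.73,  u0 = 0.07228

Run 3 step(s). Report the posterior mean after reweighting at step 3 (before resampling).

step 1: w=[0.0000, 0.0000, 0.0000, 0.0007, 0.0200, 0.0430, 0.0517, 0.1758, 0.2439, 0.1967, 0.1635, 0.1046]  mean=1.8563  Neff=5.8245  idx=[5, 6, 7, 7, 8, 8, 8, 9, 9, 10, 10, 11]
step 2: w=[0.1527, 0.1602, 0.1558, 0.1558, 0.1023, 0.1023, 0.1023, 0.0198, 0.0198, 0.0122, 0.0122, 0.0046]  mean=0.9835  Neff=7.6898  idx=[0, 0, 1, 1, 2, 3, 3, 4, 4, 5, 6, 8]
step 3: w=[0.2742, 0.2742, 0.2081, 0.2081, 0.0103, 0.0103, 0.0103, 0.0011, 0.0011, 0.0011, 0.0011, 0.0000]  mean=0.0602  Neff=4.2136  idx=[0, 0, 0, 1, 1, 1, 2, 2, 2, 3, 3, 6]

post_mean = 0.0602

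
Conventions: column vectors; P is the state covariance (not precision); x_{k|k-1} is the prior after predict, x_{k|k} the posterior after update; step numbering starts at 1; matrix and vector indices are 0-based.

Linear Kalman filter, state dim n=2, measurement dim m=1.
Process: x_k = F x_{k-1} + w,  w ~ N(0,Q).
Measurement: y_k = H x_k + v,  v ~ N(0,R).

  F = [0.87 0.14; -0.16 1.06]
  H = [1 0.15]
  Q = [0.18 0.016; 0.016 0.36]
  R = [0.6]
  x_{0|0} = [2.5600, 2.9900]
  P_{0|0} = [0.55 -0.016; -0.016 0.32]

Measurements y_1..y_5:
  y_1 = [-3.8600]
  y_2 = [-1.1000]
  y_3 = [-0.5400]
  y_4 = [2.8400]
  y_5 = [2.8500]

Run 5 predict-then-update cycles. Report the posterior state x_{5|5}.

step 1: x^-=[2.6458, 2.7598]  P^-=[0.5987 -0.0275; -0.0275 0.7391]  S=[1.2071]  K=[0.4926; 0.0691]  nu=[-6.9198]  x^+=[-0.7626, 2.2817]  P^+=[0.3058 -0.0685; -0.0685 0.7333]
step 2: x^-=[-0.3440, 2.5407]  P^-=[0.4091 0.0206; 0.0206 1.2150]  S=[1.0427]  K=[0.3954; 0.1945]  nu=[-1.1371]  x^+=[-0.7936, 2.3195]  P^+=[0.2462 -0.0596; -0.0596 1.1756]
step 3: x^-=[-0.3657, 2.5856]  P^-=[0.3748 0.1025; 0.1025 1.7074]  S=[1.0440]  K=[0.3738; 0.3435]  nu=[-0.5621]  x^+=[-0.5758, 2.3925]  P^+=[0.2290 -0.0315; -0.0315 1.5842]
step 4: x^-=[-0.1660, 2.6282]  P^-=[0.3767 0.1909; 0.1909 2.1565]  S=[1.0825]  K=[0.3744; 0.4752]  nu=[2.6118]  x^+=[0.8120, 3.8692]  P^+=[0.2249 -0.0017; -0.0017 1.9121]
step 5: x^-=[1.2481, 3.9714]  P^-=[0.3873 0.2669; 0.2669 2.5148]  S=[1.1240]  K=[0.3802; 0.5731]  nu=[1.0062]  x^+=[1.6307, 4.5481]  P^+=[0.2248 0.0220; 0.0220 2.1457]

x_post = [1.6307, 4.5481]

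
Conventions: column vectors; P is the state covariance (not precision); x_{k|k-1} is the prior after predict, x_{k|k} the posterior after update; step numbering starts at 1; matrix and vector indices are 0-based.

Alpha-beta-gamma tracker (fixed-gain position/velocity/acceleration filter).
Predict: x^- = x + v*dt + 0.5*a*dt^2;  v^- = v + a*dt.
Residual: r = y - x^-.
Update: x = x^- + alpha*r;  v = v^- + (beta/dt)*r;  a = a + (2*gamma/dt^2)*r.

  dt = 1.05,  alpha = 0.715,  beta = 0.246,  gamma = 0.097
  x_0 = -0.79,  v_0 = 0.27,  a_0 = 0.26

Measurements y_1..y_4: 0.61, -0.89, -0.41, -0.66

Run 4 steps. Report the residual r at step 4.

resid = -0.9764

step 1: x_pred=-0.3632  r=0.9732  x^+=0.3326  v^+=0.7710  a^+=0.4312
step 2: x_pred=1.3799  r=-2.2699  x^+=-0.2431  v^+=0.6920  a^+=0.0318
step 3: x_pred=0.5011  r=-0.9111  x^+=-0.1503  v^+=0.5120  a^+=-0.1285
step 4: x_pred=0.3164  r=-0.9764  x^+=-0.3817  v^+=0.1483  a^+=-0.3003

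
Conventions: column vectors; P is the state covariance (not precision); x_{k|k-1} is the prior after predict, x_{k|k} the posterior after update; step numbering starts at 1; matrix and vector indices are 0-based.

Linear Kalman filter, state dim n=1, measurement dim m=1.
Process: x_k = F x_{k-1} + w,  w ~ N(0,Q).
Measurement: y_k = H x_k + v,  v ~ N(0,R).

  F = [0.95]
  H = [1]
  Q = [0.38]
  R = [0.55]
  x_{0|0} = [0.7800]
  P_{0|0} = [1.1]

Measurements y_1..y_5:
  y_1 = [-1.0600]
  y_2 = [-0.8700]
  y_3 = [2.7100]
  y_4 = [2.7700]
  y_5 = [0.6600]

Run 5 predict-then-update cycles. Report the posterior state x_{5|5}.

step 1: x^-=[0.7410]  P^-=[1.3727]  S=[1.9227]  K=[0.7140]  nu=[-1.8010]  x^+=[-0.5448]  P^+=[0.3927]
step 2: x^-=[-0.5176]  P^-=[0.7344]  S=[1.2844]  K=[0.5718]  nu=[-0.3524]  x^+=[-0.7191]  P^+=[0.3145]
step 3: x^-=[-0.6831]  P^-=[0.6638]  S=[1.2138]  K=[0.5469]  nu=[3.3931]  x^+=[1.1725]  P^+=[0.3008]
step 4: x^-=[1.1139]  P^-=[0.6515]  S=[1.2015]  K=[0.5422]  nu=[1.6561]  x^+=[2.0119]  P^+=[0.2982]
step 5: x^-=[1.9113]  P^-=[0.6491]  S=[1.1991]  K=[0.5413]  nu=[-1.2513]  x^+=[1.2339]  P^+=[0.2977]

x_post = [1.2339]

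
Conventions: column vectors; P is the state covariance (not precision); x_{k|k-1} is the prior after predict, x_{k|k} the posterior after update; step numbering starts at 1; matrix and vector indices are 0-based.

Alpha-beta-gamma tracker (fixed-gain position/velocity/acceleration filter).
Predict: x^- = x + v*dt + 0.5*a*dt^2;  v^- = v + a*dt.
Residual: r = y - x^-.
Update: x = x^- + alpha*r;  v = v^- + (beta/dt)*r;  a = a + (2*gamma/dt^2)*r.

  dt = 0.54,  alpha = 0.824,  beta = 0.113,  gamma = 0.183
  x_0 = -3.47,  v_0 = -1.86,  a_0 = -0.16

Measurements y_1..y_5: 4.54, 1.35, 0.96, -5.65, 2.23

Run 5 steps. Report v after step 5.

step 1: x_pred=-4.4977  r=9.0377  x^+=2.9494  v^+=-0.0552  a^+=11.1837
step 2: x_pred=4.5501  r=-3.2001  x^+=1.9132  v^+=5.3143  a^+=7.1670
step 3: x_pred=5.8279  r=-4.8679  x^+=1.8168  v^+=8.1659  a^+=1.0571
step 4: x_pred=6.3804  r=-12.0304  x^+=-3.5326  v^+=6.2192  a^+=-14.0429
step 5: x_pred=-2.2217  r=4.4517  x^+=1.4465  v^+=-0.4324  a^+=-8.4553

v_post = -0.4324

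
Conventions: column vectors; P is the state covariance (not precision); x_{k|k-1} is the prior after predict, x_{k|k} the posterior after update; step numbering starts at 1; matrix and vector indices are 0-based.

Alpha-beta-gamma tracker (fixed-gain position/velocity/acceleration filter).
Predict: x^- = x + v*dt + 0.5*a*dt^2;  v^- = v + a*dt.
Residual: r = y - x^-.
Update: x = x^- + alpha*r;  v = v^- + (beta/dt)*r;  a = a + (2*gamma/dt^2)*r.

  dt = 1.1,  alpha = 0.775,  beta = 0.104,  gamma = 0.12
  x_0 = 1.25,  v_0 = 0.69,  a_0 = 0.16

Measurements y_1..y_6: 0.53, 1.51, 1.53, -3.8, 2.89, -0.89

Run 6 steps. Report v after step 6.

v_post = -1.4796

step 1: x_pred=2.1058  r=-1.5758  x^+=0.8846  v^+=0.7170  a^+=-0.1526
step 2: x_pred=1.5810  r=-0.0710  x^+=1.5260  v^+=0.5425  a^+=-0.1666
step 3: x_pred=2.0219  r=-0.4919  x^+=1.6407  v^+=0.3127  a^+=-0.2642
step 4: x_pred=1.8248  r=-5.6248  x^+=-2.5344  v^+=-0.5097  a^+=-1.3799
step 5: x_pred=-3.9299  r=6.8199  x^+=1.3555  v^+=-1.3828  a^+=-0.0271
step 6: x_pred=-0.1820  r=-0.7080  x^+=-0.7307  v^+=-1.4796  a^+=-0.1676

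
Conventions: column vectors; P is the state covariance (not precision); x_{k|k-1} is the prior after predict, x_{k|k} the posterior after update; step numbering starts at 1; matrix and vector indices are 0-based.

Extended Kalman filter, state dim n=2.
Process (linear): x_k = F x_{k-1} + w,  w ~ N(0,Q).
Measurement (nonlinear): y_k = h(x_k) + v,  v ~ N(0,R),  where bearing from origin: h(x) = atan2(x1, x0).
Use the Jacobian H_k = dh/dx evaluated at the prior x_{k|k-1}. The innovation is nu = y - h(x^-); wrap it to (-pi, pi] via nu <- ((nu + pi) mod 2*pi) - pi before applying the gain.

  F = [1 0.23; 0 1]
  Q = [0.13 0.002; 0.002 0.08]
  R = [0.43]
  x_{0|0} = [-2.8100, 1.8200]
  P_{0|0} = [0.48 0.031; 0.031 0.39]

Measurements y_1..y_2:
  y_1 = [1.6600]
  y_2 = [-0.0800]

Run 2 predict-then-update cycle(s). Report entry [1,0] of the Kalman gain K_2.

step 1: x^-=[-2.3914, 1.8200]  P^-=[0.6449 0.1227; 0.1227 0.4700]  H_jac=[-0.2015 -0.2648]  S=[0.5022]  K=[-0.3235; -0.2970]  nu=[-0.8311]  x^+=[-2.1226, 2.0668]  P^+=[0.5923 0.0744; 0.0744 0.4257]
step 2: x^-=[-1.6472, 2.0668]  P^-=[0.7791 0.1744; 0.1744 0.5057]  H_jac=[-0.2959 -0.2358]  S=[0.5507]  K=[-0.4933; -0.3102]  nu=[-2.3237]  x^+=[-0.5009, 2.7878]  P^+=[0.6451 0.0901; 0.0901 0.4527]

K[1,0] = -0.3102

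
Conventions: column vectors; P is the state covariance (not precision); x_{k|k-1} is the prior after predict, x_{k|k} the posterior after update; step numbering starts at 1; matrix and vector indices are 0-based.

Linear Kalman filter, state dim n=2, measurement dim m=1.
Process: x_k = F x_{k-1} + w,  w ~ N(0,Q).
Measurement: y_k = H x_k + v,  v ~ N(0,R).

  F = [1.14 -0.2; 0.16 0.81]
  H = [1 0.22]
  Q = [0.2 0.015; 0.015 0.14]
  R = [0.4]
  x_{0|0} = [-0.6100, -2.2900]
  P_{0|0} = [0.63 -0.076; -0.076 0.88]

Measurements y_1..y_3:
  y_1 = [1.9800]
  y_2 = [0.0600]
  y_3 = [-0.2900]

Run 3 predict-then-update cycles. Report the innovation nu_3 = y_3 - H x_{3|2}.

innov = [-1.5405]

step 1: x^-=[-0.2374, -1.9525]  P^-=[1.0886 -0.0804; -0.0804 0.7138]  S=[1.4878]  K=[0.7198; 0.0515]  nu=[2.6469]  x^+=[1.6679, -1.8161]  P^+=[0.3177 -0.1356; -0.1356 0.7098]
step 2: x^-=[2.2646, -1.2042]  P^-=[0.7032 -0.1629; -0.1629 0.5787]  S=[1.0595]  K=[0.6298; -0.0336]  nu=[-1.9397]  x^+=[1.0429, -1.1391]  P^+=[0.2828 -0.1405; -0.1405 0.5775]
step 3: x^-=[1.4167, -0.7558]  P^-=[0.6547 -0.1522; -0.1522 0.4897]  S=[1.0115]  K=[0.6142; -0.0439]  nu=[-1.5405]  x^+=[0.4706, -0.6881]  P^+=[0.2732 -0.1249; -0.1249 0.4878]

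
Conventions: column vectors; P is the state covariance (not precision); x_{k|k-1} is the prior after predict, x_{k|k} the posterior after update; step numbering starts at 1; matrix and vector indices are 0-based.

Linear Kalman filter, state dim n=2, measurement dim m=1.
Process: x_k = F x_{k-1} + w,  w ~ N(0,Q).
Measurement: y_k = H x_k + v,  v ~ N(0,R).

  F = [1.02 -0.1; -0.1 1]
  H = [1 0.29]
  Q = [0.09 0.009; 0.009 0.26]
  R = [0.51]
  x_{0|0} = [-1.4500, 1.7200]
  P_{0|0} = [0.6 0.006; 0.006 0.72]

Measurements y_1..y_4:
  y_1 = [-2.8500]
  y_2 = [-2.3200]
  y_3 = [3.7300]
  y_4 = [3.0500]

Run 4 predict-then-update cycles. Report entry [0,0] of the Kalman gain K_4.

step 1: x^-=[-1.6510, 1.8650]  P^-=[0.7202 -0.1180; -0.1180 0.9848]  S=[1.2446]  K=[0.5512; 0.1346]  nu=[-1.7399]  x^+=[-2.6100, 1.6307]  P^+=[0.3421 -0.2104; -0.2104 0.9622]
step 2: x^-=[-2.8252, 1.8917]  P^-=[0.4985 -0.3388; -0.3388 1.2677]  S=[0.9186]  K=[0.4357; 0.0314]  nu=[-0.0434]  x^+=[-2.8441, 1.8904]  P^+=[0.3241 -0.3514; -0.3514 1.2668]
step 3: x^-=[-3.0901, 2.1748]  P^-=[0.5115 -0.5127; -0.5127 1.6003]  S=[0.8588]  K=[0.4225; -0.0565]  nu=[6.1894]  x^+=[-0.4748, 1.8248]  P^+=[0.3582 -0.4921; -0.4921 1.5976]
step 4: x^-=[-0.6668, 1.8723]  P^-=[0.5791 -0.6942; -0.6942 1.9596]  S=[0.8512]  K=[0.4438; -0.1479]  nu=[3.1738]  x^+=[0.7416, 1.4029]  P^+=[0.4114 -0.6383; -0.6383 1.9410]

K[0,0] = 0.4438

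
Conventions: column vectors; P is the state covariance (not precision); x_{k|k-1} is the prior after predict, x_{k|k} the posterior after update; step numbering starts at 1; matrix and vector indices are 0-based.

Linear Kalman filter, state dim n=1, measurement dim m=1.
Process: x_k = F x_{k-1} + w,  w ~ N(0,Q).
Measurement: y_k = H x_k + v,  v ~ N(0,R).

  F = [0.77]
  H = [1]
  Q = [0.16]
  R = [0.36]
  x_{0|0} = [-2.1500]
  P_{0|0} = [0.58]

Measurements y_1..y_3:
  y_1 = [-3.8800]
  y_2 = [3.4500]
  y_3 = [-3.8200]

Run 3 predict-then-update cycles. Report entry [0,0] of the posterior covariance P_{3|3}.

P_post[0,0] = 0.1490

step 1: x^-=[-1.6555]  P^-=[0.5039]  S=[0.8639]  K=[0.5833]  nu=[-2.2245]  x^+=[-2.9530]  P^+=[0.2100]
step 2: x^-=[-2.2738]  P^-=[0.2845]  S=[0.6445]  K=[0.4414]  nu=[5.7238]  x^+=[0.2528]  P^+=[0.1589]
step 3: x^-=[0.1947]  P^-=[0.2542]  S=[0.6142]  K=[0.4139]  nu=[-4.0147]  x^+=[-1.4670]  P^+=[0.1490]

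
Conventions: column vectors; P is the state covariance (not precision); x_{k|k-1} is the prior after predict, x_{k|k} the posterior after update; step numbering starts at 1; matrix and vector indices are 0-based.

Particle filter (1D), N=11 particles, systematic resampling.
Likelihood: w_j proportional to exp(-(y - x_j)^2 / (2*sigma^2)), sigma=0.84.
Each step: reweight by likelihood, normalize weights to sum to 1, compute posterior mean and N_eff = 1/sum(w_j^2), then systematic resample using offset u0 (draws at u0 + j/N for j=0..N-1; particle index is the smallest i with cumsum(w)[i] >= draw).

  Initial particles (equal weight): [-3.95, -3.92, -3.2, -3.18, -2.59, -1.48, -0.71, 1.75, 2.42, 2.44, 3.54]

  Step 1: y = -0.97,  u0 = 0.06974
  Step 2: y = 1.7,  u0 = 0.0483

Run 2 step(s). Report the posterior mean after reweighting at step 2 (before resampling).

step 1: w=[0.0009, 0.0010, 0.0147, 0.0156, 0.0774, 0.4135, 0.4739, 0.0026, 0.0001, 0.0001, 0.0000]  mean=-1.2480  Neff=2.4872  idx=[4, 5, 5, 5, 5, 6, 6, 6, 6, 6, 6]
step 2: w=[0.0000, 0.0077, 0.0077, 0.0077, 0.0077, 0.1616, 0.1616, 0.1616, 0.1616, 0.1616, 0.1616]  mean=-0.7336  Neff=6.3756  idx=[5, 5, 6, 6, 7, 7, 8, 9, 9, 10, 10]

post_mean = -0.7336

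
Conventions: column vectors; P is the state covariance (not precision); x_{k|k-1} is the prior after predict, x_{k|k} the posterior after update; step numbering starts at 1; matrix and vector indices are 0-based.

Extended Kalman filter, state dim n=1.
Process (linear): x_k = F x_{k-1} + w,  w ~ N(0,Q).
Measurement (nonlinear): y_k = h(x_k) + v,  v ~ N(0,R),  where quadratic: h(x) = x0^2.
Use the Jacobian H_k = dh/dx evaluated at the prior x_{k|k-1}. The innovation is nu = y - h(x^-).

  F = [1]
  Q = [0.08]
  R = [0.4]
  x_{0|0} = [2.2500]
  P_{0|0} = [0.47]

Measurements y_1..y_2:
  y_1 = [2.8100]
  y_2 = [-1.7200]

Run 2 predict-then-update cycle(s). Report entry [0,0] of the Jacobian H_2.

step 1: x^-=[2.2500]  P^-=[0.5500]  H_jac=[4.5000]  S=[11.5375]  K=[0.2145]  nu=[-2.2525]  x^+=[1.7668]  P^+=[0.0191]
step 2: x^-=[1.7668]  P^-=[0.0991]  H_jac=[3.5336]  S=[1.6370]  K=[0.2138]  nu=[-4.8416]  x^+=[0.7314]  P^+=[0.0242]

H_jac[0,0] = 3.5336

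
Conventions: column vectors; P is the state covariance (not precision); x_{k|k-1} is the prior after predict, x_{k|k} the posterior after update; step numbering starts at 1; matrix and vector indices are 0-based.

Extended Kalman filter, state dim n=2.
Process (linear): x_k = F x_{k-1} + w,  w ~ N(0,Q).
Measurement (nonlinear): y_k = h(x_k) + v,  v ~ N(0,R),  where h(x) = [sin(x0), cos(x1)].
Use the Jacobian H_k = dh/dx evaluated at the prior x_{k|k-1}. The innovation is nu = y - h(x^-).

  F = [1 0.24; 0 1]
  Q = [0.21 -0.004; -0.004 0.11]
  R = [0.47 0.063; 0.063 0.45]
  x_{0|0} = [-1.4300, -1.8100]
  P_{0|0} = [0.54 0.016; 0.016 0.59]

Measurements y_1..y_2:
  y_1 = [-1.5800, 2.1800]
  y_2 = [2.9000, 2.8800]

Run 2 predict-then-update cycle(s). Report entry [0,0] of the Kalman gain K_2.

step 1: x^-=[-1.8644, -1.8100]  P^-=[0.7917 0.1536; 0.1536 0.7000]  H_jac=[-0.2894 0.0000; 0.0000 0.9715]  S=[0.5363 0.0198; 0.0198 1.1107]  K=[-0.4324 0.1421; -0.1056 0.6142]  nu=[-0.6228, 2.4169]  x^+=[-1.2517, -0.2598]  P^+=[0.6714 0.0378; 0.0378 0.2776]
step 2: x^-=[-1.3141, -0.2598]  P^-=[0.9155 0.1004; 0.1004 0.3876]  H_jac=[0.2539 0.0000; 0.0000 0.2569]  S=[0.5290 0.0695; 0.0695 0.4756]  K=[0.4408 -0.0102; 0.0211 0.2063]  nu=[3.8672, 1.9136]  x^+=[0.3709, 0.2164]  P^+=[0.8133 0.0902; 0.0902 0.3665]

K[0,0] = 0.4408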